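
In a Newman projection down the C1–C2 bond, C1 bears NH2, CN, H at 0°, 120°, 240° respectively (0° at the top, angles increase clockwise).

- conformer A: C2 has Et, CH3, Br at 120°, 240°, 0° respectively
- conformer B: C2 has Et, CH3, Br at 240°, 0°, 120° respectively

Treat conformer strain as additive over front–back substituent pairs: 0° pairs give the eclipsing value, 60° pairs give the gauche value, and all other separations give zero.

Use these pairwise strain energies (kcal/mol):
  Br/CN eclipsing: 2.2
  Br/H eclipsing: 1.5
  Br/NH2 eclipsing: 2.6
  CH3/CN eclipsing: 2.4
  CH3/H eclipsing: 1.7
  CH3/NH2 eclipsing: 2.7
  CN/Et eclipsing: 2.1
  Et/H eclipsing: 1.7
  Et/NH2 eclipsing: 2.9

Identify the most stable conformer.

A (eclipsed): NH2(0°)/Br(0°) eclipsed 2.6; CN(120°)/Et(120°) eclipsed 2.1; H(240°)/CH3(240°) eclipsed 1.7 → 6.4 kcal/mol.
B (eclipsed): NH2(0°)/CH3(0°) eclipsed 2.7; CN(120°)/Br(120°) eclipsed 2.2; H(240°)/Et(240°) eclipsed 1.7 → 6.6 kcal/mol.
A has the lowest total (6.4 kcal/mol).

A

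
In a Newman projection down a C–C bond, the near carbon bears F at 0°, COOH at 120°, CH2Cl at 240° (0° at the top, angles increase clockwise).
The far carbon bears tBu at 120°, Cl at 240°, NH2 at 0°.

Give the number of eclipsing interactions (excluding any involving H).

3

Non-H eclipsing pairs: F(0°)/NH2(0°); COOH(120°)/tBu(120°); CH2Cl(240°)/Cl(240°) — 3 interactions.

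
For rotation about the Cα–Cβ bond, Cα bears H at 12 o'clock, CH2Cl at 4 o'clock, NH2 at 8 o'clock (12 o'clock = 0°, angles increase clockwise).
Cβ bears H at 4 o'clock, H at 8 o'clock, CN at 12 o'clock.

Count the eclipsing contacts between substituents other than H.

0

Every eclipsing pair involves H, so the count is 0.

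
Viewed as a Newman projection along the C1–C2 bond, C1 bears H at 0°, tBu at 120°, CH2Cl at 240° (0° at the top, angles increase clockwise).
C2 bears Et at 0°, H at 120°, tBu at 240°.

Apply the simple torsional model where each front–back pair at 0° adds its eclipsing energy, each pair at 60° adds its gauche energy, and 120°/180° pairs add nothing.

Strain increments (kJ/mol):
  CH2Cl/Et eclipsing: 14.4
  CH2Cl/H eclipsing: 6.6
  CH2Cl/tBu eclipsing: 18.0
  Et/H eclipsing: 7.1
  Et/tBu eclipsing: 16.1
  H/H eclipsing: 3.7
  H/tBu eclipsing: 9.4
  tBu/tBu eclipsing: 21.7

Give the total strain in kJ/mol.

34.5 kJ/mol

This conformer is eclipsed. H at 0° is eclipsed with Et at 0° (7.1); tBu at 120° is eclipsed with H at 120° (9.4); CH2Cl at 240° is eclipsed with tBu at 240° (18.0). Total 34.5 kJ/mol.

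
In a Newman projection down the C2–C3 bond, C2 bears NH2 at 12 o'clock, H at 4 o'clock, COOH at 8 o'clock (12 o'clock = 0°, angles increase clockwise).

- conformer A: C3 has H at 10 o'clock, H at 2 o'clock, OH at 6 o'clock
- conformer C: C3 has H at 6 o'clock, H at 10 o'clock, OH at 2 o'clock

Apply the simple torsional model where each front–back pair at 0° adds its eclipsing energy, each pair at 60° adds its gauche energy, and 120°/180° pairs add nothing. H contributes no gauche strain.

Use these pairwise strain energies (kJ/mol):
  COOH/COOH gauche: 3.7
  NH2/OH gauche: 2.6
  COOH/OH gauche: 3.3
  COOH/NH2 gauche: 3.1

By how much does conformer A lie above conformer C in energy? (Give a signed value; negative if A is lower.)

A (staggered): COOH(240°)/OH(180°) gauche 3.3 → 3.3 kJ/mol.
C (staggered): NH2(0°)/OH(60°) gauche 2.6 → 2.6 kJ/mol.
E(A) − E(C) = 3.3 − 2.6 = +0.7 kJ/mol.

+0.7 kJ/mol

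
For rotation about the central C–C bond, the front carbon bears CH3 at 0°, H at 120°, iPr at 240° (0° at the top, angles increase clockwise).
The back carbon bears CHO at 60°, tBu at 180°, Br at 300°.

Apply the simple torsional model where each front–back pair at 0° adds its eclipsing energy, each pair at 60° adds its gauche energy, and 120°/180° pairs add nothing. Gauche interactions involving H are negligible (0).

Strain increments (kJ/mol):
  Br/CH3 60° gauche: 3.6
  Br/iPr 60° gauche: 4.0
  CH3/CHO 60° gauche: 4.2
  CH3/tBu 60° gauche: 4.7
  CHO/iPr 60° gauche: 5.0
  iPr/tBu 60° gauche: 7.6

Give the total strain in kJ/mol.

19.4 kJ/mol

This conformer (staggered): CH3(0°)/CHO(60°) gauche 4.2; CH3(0°)/Br(300°) gauche 3.6; iPr(240°)/tBu(180°) gauche 7.6; iPr(240°)/Br(300°) gauche 4.0 → 19.4 kJ/mol.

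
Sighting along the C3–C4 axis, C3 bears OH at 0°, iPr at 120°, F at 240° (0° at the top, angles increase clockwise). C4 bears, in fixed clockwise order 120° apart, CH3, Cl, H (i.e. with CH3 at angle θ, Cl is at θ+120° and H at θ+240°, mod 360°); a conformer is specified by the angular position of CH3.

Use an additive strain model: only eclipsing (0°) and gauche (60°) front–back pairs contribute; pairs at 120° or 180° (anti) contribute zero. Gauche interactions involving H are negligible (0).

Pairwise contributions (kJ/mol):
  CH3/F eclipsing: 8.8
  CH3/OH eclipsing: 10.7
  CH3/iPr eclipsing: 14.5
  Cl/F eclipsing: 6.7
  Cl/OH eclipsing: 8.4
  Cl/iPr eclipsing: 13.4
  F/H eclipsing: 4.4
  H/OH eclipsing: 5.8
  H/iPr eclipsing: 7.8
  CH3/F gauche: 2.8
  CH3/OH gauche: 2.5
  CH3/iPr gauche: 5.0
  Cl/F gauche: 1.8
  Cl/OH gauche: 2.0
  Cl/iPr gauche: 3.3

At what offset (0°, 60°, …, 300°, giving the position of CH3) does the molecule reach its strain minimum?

CH3 at 0° (eclipsed): OH(0°)/CH3(0°) eclipsed 10.7; iPr(120°)/Cl(120°) eclipsed 13.4; F(240°)/H(240°) eclipsed 4.4 → 28.5 kJ/mol.
CH3 at 60° (staggered): OH(0°)/CH3(60°) gauche 2.5; iPr(120°)/CH3(60°) gauche 5.0; iPr(120°)/Cl(180°) gauche 3.3; F(240°)/Cl(180°) gauche 1.8 → 12.6 kJ/mol.
CH3 at 120° (eclipsed): OH(0°)/H(0°) eclipsed 5.8; iPr(120°)/CH3(120°) eclipsed 14.5; F(240°)/Cl(240°) eclipsed 6.7 → 27.0 kJ/mol.
CH3 at 180° (staggered): OH(0°)/Cl(300°) gauche 2.0; iPr(120°)/CH3(180°) gauche 5.0; F(240°)/CH3(180°) gauche 2.8; F(240°)/Cl(300°) gauche 1.8 → 11.6 kJ/mol.
CH3 at 240° (eclipsed): OH(0°)/Cl(0°) eclipsed 8.4; iPr(120°)/H(120°) eclipsed 7.8; F(240°)/CH3(240°) eclipsed 8.8 → 25.0 kJ/mol.
CH3 at 300° (staggered): OH(0°)/CH3(300°) gauche 2.5; OH(0°)/Cl(60°) gauche 2.0; iPr(120°)/Cl(60°) gauche 3.3; F(240°)/CH3(300°) gauche 2.8 → 10.6 kJ/mol.
The minimum (10.6 kJ/mol) occurs with CH3 at 300°.

300°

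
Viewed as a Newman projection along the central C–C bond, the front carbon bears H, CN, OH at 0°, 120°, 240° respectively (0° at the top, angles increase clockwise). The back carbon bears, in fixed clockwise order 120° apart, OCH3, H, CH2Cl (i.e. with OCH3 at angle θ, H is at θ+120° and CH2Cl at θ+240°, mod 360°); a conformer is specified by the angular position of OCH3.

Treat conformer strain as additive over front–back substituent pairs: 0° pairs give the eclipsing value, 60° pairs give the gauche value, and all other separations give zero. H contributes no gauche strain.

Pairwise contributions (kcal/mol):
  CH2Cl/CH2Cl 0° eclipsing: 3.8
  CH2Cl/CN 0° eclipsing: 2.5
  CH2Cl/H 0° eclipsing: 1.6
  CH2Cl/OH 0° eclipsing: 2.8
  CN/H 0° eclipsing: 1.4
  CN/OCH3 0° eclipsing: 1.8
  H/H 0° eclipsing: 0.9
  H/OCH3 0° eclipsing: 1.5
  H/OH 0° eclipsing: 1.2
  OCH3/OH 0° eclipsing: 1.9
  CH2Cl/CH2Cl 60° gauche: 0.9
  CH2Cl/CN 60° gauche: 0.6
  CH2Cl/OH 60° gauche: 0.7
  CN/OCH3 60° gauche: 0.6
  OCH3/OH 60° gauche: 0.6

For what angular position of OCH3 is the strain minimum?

OCH3 at 0° (eclipsed): H(0°)/OCH3(0°) eclipsed 1.5; CN(120°)/H(120°) eclipsed 1.4; OH(240°)/CH2Cl(240°) eclipsed 2.8 → 5.7 kcal/mol.
OCH3 at 60° (staggered): CN(120°)/OCH3(60°) gauche 0.6; OH(240°)/CH2Cl(300°) gauche 0.7 → 1.3 kcal/mol.
OCH3 at 120° (eclipsed): H(0°)/CH2Cl(0°) eclipsed 1.6; CN(120°)/OCH3(120°) eclipsed 1.8; OH(240°)/H(240°) eclipsed 1.2 → 4.6 kcal/mol.
OCH3 at 180° (staggered): CN(120°)/OCH3(180°) gauche 0.6; CN(120°)/CH2Cl(60°) gauche 0.6; OH(240°)/OCH3(180°) gauche 0.6 → 1.8 kcal/mol.
OCH3 at 240° (eclipsed): H(0°)/H(0°) eclipsed 0.9; CN(120°)/CH2Cl(120°) eclipsed 2.5; OH(240°)/OCH3(240°) eclipsed 1.9 → 5.3 kcal/mol.
OCH3 at 300° (staggered): CN(120°)/CH2Cl(180°) gauche 0.6; OH(240°)/OCH3(300°) gauche 0.6; OH(240°)/CH2Cl(180°) gauche 0.7 → 1.9 kcal/mol.
The minimum (1.3 kcal/mol) occurs with OCH3 at 60°.

60°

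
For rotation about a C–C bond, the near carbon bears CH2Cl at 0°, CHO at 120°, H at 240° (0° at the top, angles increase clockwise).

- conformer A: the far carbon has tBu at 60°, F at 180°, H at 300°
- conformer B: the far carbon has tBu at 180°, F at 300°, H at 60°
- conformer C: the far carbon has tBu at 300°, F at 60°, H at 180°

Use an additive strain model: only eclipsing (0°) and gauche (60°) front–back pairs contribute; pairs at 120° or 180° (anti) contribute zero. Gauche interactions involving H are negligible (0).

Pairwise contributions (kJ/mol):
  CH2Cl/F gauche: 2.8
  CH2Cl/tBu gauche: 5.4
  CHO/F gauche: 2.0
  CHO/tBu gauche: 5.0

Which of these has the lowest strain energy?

B

A is staggered. CH2Cl at 0° is gauche with tBu at 60° (5.4); CHO at 120° is gauche with tBu at 60° (5.0); CHO at 120° is gauche with F at 180° (2.0). Total 12.4 kJ/mol.
B is staggered. CH2Cl at 0° is gauche with F at 300° (2.8); CHO at 120° is gauche with tBu at 180° (5.0). Total 7.8 kJ/mol.
C is staggered. CH2Cl at 0° is gauche with tBu at 300° (5.4); CH2Cl at 0° is gauche with F at 60° (2.8); CHO at 120° is gauche with F at 60° (2.0). Total 10.2 kJ/mol.
B has the lowest total (7.8 kJ/mol).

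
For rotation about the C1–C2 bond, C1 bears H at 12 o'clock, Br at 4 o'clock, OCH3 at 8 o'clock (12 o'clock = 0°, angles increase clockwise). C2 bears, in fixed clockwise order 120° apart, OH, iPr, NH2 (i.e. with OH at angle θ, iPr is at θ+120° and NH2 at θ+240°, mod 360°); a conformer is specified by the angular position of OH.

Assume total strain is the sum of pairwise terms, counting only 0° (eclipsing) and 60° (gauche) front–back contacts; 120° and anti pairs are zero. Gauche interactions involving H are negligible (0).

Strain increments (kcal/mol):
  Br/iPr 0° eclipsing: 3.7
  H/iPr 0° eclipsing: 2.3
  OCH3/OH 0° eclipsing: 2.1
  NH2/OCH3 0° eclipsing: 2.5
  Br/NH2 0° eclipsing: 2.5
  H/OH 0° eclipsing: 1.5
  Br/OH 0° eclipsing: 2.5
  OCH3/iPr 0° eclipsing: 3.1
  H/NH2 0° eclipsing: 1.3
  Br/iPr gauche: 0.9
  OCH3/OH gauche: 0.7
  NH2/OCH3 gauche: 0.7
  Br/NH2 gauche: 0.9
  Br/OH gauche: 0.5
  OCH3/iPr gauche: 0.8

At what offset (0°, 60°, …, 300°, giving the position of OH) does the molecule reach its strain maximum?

OH at 0° is eclipsed. H at 0° is eclipsed with OH at 0° (1.5); Br at 120° is eclipsed with iPr at 120° (3.7); OCH3 at 240° is eclipsed with NH2 at 240° (2.5). Total 7.7 kcal/mol.
OH at 60° is staggered. Br at 120° is gauche with OH at 60° (0.5); Br at 120° is gauche with iPr at 180° (0.9); OCH3 at 240° is gauche with iPr at 180° (0.8); OCH3 at 240° is gauche with NH2 at 300° (0.7). Total 2.9 kcal/mol.
OH at 120° is eclipsed. H at 0° is eclipsed with NH2 at 0° (1.3); Br at 120° is eclipsed with OH at 120° (2.5); OCH3 at 240° is eclipsed with iPr at 240° (3.1). Total 6.9 kcal/mol.
OH at 180° is staggered. Br at 120° is gauche with OH at 180° (0.5); Br at 120° is gauche with NH2 at 60° (0.9); OCH3 at 240° is gauche with OH at 180° (0.7); OCH3 at 240° is gauche with iPr at 300° (0.8). Total 2.9 kcal/mol.
OH at 240° is eclipsed. H at 0° is eclipsed with iPr at 0° (2.3); Br at 120° is eclipsed with NH2 at 120° (2.5); OCH3 at 240° is eclipsed with OH at 240° (2.1). Total 6.9 kcal/mol.
OH at 300° is staggered. Br at 120° is gauche with iPr at 60° (0.9); Br at 120° is gauche with NH2 at 180° (0.9); OCH3 at 240° is gauche with OH at 300° (0.7); OCH3 at 240° is gauche with NH2 at 180° (0.7). Total 3.2 kcal/mol.
The maximum (7.7 kcal/mol) occurs with OH at 0°.

0°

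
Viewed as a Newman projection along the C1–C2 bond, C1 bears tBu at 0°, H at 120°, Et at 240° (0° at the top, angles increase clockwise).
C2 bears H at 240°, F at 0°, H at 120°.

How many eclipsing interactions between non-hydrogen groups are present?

Non-H eclipsing pairs: tBu(0°)/F(0°) — 1 interaction.

1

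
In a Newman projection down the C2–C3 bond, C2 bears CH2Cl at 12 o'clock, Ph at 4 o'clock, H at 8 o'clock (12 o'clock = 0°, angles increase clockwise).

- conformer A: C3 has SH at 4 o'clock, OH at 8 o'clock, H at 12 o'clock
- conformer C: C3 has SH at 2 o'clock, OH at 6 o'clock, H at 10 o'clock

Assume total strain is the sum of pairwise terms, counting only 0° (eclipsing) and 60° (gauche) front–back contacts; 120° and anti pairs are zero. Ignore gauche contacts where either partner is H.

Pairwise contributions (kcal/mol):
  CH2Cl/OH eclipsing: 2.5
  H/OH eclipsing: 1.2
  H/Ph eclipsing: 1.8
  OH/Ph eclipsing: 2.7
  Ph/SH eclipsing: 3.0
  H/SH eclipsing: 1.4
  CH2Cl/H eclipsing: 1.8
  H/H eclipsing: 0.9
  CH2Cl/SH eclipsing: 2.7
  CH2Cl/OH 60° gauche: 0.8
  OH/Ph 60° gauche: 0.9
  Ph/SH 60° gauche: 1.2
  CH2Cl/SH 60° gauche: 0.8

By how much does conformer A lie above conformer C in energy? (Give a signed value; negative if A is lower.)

A (eclipsed): CH2Cl(0°)/H(0°) eclipsed 1.8; Ph(120°)/SH(120°) eclipsed 3.0; H(240°)/OH(240°) eclipsed 1.2 → 6.0 kcal/mol.
C (staggered): CH2Cl(0°)/SH(60°) gauche 0.8; Ph(120°)/SH(60°) gauche 1.2; Ph(120°)/OH(180°) gauche 0.9 → 2.9 kcal/mol.
E(A) − E(C) = 6.0 − 2.9 = +3.1 kcal/mol.

+3.1 kcal/mol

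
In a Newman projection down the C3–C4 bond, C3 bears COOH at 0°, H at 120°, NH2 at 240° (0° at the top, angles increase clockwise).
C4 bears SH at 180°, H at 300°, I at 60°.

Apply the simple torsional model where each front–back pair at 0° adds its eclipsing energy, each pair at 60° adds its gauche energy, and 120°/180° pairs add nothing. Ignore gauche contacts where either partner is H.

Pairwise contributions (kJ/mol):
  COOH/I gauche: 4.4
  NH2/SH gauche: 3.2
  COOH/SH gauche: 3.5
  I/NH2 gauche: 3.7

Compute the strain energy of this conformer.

7.6 kJ/mol

This conformer is staggered. COOH at 0° is gauche with I at 60° (4.4); NH2 at 240° is gauche with SH at 180° (3.2). Total 7.6 kJ/mol.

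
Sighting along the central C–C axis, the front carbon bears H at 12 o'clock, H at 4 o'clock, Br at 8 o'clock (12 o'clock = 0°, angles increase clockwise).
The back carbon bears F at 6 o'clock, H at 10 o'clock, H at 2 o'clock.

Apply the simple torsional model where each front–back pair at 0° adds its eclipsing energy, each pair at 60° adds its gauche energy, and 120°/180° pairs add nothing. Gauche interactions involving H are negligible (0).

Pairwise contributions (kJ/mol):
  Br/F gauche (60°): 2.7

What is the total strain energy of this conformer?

This conformer (staggered): Br–F gauche; 2.7 = 2.7 kJ/mol.

2.7 kJ/mol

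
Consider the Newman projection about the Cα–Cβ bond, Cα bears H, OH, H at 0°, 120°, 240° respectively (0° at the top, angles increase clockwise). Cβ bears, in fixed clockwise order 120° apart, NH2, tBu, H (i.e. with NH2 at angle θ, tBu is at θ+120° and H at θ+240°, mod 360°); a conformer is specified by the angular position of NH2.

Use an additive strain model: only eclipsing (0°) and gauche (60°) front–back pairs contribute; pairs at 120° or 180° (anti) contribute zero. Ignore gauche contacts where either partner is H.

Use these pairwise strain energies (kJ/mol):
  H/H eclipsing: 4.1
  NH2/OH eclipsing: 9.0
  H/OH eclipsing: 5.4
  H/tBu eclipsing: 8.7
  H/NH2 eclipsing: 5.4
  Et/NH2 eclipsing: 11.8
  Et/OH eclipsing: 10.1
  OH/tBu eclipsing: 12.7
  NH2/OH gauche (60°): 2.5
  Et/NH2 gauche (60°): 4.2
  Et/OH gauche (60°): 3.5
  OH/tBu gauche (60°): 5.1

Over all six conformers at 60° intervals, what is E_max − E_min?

19.7 kJ/mol

NH2 at 0° (eclipsed): H(0°)/NH2(0°) eclipsed 5.4; OH(120°)/tBu(120°) eclipsed 12.7; H(240°)/H(240°) eclipsed 4.1 → 22.2 kJ/mol.
NH2 at 60° (staggered): OH(120°)/NH2(60°) gauche 2.5; OH(120°)/tBu(180°) gauche 5.1 → 7.6 kJ/mol.
NH2 at 120° (eclipsed): H(0°)/H(0°) eclipsed 4.1; OH(120°)/NH2(120°) eclipsed 9.0; H(240°)/tBu(240°) eclipsed 8.7 → 21.8 kJ/mol.
NH2 at 180° (staggered): OH(120°)/NH2(180°) gauche 2.5 → 2.5 kJ/mol.
NH2 at 240° (eclipsed): H(0°)/tBu(0°) eclipsed 8.7; OH(120°)/H(120°) eclipsed 5.4; H(240°)/NH2(240°) eclipsed 5.4 → 19.5 kJ/mol.
NH2 at 300° (staggered): OH(120°)/tBu(60°) gauche 5.1 → 5.1 kJ/mol.
Max at 0° (22.2 kJ/mol), min at 180° (2.5 kJ/mol); barrier = 19.7 kJ/mol.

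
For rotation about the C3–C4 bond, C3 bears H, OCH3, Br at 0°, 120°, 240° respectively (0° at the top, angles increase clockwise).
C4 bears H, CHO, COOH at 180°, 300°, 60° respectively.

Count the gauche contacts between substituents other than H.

Non-H gauche pairs: OCH3(120°)/COOH(60°); Br(240°)/CHO(300°) — 2 interactions.

2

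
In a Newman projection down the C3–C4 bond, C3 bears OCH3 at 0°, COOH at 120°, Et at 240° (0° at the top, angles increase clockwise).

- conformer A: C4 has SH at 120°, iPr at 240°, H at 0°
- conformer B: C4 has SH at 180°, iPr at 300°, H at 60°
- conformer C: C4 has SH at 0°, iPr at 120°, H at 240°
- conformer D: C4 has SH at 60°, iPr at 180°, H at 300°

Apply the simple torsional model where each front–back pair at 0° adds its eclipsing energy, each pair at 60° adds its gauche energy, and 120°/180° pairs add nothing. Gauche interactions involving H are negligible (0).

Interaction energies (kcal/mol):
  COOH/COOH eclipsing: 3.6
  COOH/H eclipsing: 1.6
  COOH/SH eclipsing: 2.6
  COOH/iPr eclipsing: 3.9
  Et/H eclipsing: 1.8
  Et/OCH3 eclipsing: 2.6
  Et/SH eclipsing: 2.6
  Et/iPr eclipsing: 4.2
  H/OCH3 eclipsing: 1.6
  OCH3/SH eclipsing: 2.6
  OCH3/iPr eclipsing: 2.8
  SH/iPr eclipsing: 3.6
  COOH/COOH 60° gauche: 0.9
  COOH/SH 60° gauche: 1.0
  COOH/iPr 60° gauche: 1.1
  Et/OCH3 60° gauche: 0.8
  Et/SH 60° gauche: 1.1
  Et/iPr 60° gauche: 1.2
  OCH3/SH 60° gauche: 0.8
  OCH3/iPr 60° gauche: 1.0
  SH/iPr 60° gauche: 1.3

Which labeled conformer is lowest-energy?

D

A (eclipsed): OCH3–H eclipsed, COOH–SH eclipsed, Et–iPr eclipsed; 1.6 + 2.6 + 4.2 = 8.4 kcal/mol.
B (staggered): OCH3–iPr gauche, COOH–SH gauche, Et–SH gauche, Et–iPr gauche; 1.0 + 1.0 + 1.1 + 1.2 = 4.3 kcal/mol.
C (eclipsed): OCH3–SH eclipsed, COOH–iPr eclipsed, Et–H eclipsed; 2.6 + 3.9 + 1.8 = 8.3 kcal/mol.
D (staggered): OCH3–SH gauche, COOH–SH gauche, COOH–iPr gauche, Et–iPr gauche; 0.8 + 1.0 + 1.1 + 1.2 = 4.1 kcal/mol.
D has the lowest total (4.1 kcal/mol).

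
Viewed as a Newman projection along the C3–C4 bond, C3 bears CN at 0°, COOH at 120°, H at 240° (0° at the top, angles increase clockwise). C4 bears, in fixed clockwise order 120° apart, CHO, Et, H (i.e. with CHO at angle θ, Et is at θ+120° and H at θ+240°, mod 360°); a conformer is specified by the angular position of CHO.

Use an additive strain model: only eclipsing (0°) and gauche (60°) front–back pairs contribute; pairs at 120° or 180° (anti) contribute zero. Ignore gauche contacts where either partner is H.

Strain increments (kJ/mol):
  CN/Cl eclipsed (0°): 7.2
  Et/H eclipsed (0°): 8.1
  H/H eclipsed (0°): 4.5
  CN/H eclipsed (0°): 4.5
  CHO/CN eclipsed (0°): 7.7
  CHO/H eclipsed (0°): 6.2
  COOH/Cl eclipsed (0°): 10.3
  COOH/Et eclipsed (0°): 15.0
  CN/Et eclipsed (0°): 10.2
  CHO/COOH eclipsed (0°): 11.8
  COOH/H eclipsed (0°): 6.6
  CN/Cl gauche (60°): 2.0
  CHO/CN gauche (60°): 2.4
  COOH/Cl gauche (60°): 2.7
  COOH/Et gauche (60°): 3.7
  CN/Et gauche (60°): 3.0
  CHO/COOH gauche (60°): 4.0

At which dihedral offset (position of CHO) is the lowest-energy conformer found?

CHO at 0° (eclipsed): CN(0°)/CHO(0°) eclipsed 7.7; COOH(120°)/Et(120°) eclipsed 15.0; H(240°)/H(240°) eclipsed 4.5 → 27.2 kJ/mol.
CHO at 60° (staggered): CN(0°)/CHO(60°) gauche 2.4; COOH(120°)/CHO(60°) gauche 4.0; COOH(120°)/Et(180°) gauche 3.7 → 10.1 kJ/mol.
CHO at 120° (eclipsed): CN(0°)/H(0°) eclipsed 4.5; COOH(120°)/CHO(120°) eclipsed 11.8; H(240°)/Et(240°) eclipsed 8.1 → 24.4 kJ/mol.
CHO at 180° (staggered): CN(0°)/Et(300°) gauche 3.0; COOH(120°)/CHO(180°) gauche 4.0 → 7.0 kJ/mol.
CHO at 240° (eclipsed): CN(0°)/Et(0°) eclipsed 10.2; COOH(120°)/H(120°) eclipsed 6.6; H(240°)/CHO(240°) eclipsed 6.2 → 23.0 kJ/mol.
CHO at 300° (staggered): CN(0°)/CHO(300°) gauche 2.4; CN(0°)/Et(60°) gauche 3.0; COOH(120°)/Et(60°) gauche 3.7 → 9.1 kJ/mol.
The minimum (7.0 kJ/mol) occurs with CHO at 180°.

180°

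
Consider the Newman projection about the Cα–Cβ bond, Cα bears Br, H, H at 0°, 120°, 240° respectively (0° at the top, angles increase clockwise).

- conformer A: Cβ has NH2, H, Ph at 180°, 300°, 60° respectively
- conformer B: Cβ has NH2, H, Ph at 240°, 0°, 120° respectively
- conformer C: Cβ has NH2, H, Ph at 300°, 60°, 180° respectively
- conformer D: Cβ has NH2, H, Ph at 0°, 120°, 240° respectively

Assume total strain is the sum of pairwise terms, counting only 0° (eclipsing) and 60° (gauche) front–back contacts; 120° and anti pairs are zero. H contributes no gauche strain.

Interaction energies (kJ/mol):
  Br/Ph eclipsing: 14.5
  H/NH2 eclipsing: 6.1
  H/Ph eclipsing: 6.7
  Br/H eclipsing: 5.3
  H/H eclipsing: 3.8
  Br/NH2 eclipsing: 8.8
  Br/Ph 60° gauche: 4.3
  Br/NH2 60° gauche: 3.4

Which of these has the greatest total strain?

D

A (staggered): Br(0°)/Ph(60°) gauche 4.3 → 4.3 kJ/mol.
B (eclipsed): Br(0°)/H(0°) eclipsed 5.3; H(120°)/Ph(120°) eclipsed 6.7; H(240°)/NH2(240°) eclipsed 6.1 → 18.1 kJ/mol.
C (staggered): Br(0°)/NH2(300°) gauche 3.4 → 3.4 kJ/mol.
D (eclipsed): Br(0°)/NH2(0°) eclipsed 8.8; H(120°)/H(120°) eclipsed 3.8; H(240°)/Ph(240°) eclipsed 6.7 → 19.3 kJ/mol.
D has the highest total (19.3 kJ/mol).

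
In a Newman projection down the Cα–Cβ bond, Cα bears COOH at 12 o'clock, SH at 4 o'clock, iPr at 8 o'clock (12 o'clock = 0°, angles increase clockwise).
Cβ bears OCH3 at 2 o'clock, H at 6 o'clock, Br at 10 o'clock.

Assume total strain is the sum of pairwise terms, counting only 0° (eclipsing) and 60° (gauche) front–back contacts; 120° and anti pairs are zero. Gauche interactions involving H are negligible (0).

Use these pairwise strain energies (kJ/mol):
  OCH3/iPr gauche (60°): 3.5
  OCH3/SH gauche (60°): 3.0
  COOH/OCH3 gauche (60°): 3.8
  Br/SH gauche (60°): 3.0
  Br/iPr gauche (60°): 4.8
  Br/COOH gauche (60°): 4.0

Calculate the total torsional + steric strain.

15.6 kJ/mol

This conformer (staggered): COOH(0°)/OCH3(60°) gauche 3.8; COOH(0°)/Br(300°) gauche 4.0; SH(120°)/OCH3(60°) gauche 3.0; iPr(240°)/Br(300°) gauche 4.8 → 15.6 kJ/mol.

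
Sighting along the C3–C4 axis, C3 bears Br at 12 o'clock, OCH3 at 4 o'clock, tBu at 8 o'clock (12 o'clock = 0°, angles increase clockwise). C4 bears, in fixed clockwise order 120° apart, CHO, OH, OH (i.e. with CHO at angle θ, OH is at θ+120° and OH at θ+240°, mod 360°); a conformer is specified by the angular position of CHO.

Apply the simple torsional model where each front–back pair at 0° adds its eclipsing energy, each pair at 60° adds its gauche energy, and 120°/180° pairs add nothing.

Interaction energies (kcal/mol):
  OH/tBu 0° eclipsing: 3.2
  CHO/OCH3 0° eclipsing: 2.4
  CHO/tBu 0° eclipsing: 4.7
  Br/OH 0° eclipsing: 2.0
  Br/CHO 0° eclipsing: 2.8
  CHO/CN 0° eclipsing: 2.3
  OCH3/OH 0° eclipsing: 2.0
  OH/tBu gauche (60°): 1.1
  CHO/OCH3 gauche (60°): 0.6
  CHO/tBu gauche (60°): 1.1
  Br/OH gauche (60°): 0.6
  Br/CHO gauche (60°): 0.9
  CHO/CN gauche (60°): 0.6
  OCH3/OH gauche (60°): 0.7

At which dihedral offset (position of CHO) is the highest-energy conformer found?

240°

CHO at 0° (eclipsed): Br(0°)/CHO(0°) eclipsed 2.8; OCH3(120°)/OH(120°) eclipsed 2.0; tBu(240°)/OH(240°) eclipsed 3.2 → 8.0 kcal/mol.
CHO at 60° (staggered): Br(0°)/CHO(60°) gauche 0.9; Br(0°)/OH(300°) gauche 0.6; OCH3(120°)/CHO(60°) gauche 0.6; OCH3(120°)/OH(180°) gauche 0.7; tBu(240°)/OH(180°) gauche 1.1; tBu(240°)/OH(300°) gauche 1.1 → 5.0 kcal/mol.
CHO at 120° (eclipsed): Br(0°)/OH(0°) eclipsed 2.0; OCH3(120°)/CHO(120°) eclipsed 2.4; tBu(240°)/OH(240°) eclipsed 3.2 → 7.6 kcal/mol.
CHO at 180° (staggered): Br(0°)/OH(300°) gauche 0.6; Br(0°)/OH(60°) gauche 0.6; OCH3(120°)/CHO(180°) gauche 0.6; OCH3(120°)/OH(60°) gauche 0.7; tBu(240°)/CHO(180°) gauche 1.1; tBu(240°)/OH(300°) gauche 1.1 → 4.7 kcal/mol.
CHO at 240° (eclipsed): Br(0°)/OH(0°) eclipsed 2.0; OCH3(120°)/OH(120°) eclipsed 2.0; tBu(240°)/CHO(240°) eclipsed 4.7 → 8.7 kcal/mol.
CHO at 300° (staggered): Br(0°)/CHO(300°) gauche 0.9; Br(0°)/OH(60°) gauche 0.6; OCH3(120°)/OH(60°) gauche 0.7; OCH3(120°)/OH(180°) gauche 0.7; tBu(240°)/CHO(300°) gauche 1.1; tBu(240°)/OH(180°) gauche 1.1 → 5.1 kcal/mol.
The maximum (8.7 kcal/mol) occurs with CHO at 240°.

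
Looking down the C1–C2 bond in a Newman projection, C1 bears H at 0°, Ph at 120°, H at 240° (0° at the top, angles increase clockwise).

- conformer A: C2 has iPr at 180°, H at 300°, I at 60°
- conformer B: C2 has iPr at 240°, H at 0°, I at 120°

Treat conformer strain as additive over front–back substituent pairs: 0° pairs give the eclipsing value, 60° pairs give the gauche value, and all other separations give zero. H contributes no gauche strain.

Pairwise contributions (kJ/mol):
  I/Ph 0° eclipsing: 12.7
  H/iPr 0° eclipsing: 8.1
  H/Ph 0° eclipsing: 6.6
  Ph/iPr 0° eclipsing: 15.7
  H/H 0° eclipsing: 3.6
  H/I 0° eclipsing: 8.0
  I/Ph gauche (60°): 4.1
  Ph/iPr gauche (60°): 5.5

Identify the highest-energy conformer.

A (staggered): Ph(120°)/iPr(180°) gauche 5.5; Ph(120°)/I(60°) gauche 4.1 → 9.6 kJ/mol.
B (eclipsed): H(0°)/H(0°) eclipsed 3.6; Ph(120°)/I(120°) eclipsed 12.7; H(240°)/iPr(240°) eclipsed 8.1 → 24.4 kJ/mol.
B has the highest total (24.4 kJ/mol).

B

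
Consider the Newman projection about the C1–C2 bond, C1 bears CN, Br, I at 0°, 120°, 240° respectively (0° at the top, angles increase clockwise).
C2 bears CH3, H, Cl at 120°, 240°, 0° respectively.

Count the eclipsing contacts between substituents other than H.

Non-H eclipsing pairs: CN(0°)/Cl(0°); Br(120°)/CH3(120°) — 2 interactions.

2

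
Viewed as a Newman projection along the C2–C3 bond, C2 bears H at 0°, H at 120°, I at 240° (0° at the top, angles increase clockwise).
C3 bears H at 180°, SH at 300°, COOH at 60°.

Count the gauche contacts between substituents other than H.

Non-H gauche pairs: I(240°)/SH(300°) — 1 interaction.

1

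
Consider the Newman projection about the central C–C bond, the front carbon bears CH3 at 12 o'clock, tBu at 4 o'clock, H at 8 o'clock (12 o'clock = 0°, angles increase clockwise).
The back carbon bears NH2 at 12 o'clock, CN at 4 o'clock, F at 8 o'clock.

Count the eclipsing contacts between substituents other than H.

Non-H eclipsing pairs: CH3(0°)/NH2(0°); tBu(120°)/CN(120°) — 2 interactions.

2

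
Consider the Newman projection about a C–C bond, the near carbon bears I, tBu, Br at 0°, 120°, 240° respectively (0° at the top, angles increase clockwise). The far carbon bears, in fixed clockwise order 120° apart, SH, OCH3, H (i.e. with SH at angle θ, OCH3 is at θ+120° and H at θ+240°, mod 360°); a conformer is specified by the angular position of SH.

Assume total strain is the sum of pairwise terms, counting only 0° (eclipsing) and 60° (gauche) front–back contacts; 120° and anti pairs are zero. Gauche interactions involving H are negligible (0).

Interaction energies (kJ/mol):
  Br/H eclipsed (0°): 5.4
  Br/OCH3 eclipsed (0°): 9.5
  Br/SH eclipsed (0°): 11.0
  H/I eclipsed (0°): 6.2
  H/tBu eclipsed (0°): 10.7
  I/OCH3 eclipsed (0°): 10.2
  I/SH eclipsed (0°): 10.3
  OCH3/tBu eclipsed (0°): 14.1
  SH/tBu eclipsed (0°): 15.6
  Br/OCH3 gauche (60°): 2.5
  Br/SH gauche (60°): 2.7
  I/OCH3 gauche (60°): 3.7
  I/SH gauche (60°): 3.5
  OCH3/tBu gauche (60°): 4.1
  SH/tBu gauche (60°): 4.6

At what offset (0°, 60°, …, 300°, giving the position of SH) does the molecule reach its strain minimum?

SH at 0° is eclipsed. I at 0° is eclipsed with SH at 0° (10.3); tBu at 120° is eclipsed with OCH3 at 120° (14.1); Br at 240° is eclipsed with H at 240° (5.4). Total 29.8 kJ/mol.
SH at 60° is staggered. I at 0° is gauche with SH at 60° (3.5); tBu at 120° is gauche with SH at 60° (4.6); tBu at 120° is gauche with OCH3 at 180° (4.1); Br at 240° is gauche with OCH3 at 180° (2.5). Total 14.7 kJ/mol.
SH at 120° is eclipsed. I at 0° is eclipsed with H at 0° (6.2); tBu at 120° is eclipsed with SH at 120° (15.6); Br at 240° is eclipsed with OCH3 at 240° (9.5). Total 31.3 kJ/mol.
SH at 180° is staggered. I at 0° is gauche with OCH3 at 300° (3.7); tBu at 120° is gauche with SH at 180° (4.6); Br at 240° is gauche with SH at 180° (2.7); Br at 240° is gauche with OCH3 at 300° (2.5). Total 13.5 kJ/mol.
SH at 240° is eclipsed. I at 0° is eclipsed with OCH3 at 0° (10.2); tBu at 120° is eclipsed with H at 120° (10.7); Br at 240° is eclipsed with SH at 240° (11.0). Total 31.9 kJ/mol.
SH at 300° is staggered. I at 0° is gauche with SH at 300° (3.5); I at 0° is gauche with OCH3 at 60° (3.7); tBu at 120° is gauche with OCH3 at 60° (4.1); Br at 240° is gauche with SH at 300° (2.7). Total 14.0 kJ/mol.
The minimum (13.5 kJ/mol) occurs with SH at 180°.

180°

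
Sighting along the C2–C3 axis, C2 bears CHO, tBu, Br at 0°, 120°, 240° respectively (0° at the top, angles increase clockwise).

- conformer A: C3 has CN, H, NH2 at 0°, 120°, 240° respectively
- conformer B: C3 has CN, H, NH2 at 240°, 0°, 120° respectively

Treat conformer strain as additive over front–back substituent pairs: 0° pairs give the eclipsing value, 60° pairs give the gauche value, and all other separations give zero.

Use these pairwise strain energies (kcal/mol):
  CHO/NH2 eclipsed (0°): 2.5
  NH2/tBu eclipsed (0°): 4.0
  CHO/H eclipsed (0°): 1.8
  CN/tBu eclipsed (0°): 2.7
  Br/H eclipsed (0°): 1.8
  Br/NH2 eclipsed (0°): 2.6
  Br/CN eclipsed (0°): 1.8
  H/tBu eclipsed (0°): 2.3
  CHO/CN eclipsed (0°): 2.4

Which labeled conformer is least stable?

A (eclipsed): CHO(0°)/CN(0°) eclipsed 2.4; tBu(120°)/H(120°) eclipsed 2.3; Br(240°)/NH2(240°) eclipsed 2.6 → 7.3 kcal/mol.
B (eclipsed): CHO(0°)/H(0°) eclipsed 1.8; tBu(120°)/NH2(120°) eclipsed 4.0; Br(240°)/CN(240°) eclipsed 1.8 → 7.6 kcal/mol.
B has the highest total (7.6 kcal/mol).

B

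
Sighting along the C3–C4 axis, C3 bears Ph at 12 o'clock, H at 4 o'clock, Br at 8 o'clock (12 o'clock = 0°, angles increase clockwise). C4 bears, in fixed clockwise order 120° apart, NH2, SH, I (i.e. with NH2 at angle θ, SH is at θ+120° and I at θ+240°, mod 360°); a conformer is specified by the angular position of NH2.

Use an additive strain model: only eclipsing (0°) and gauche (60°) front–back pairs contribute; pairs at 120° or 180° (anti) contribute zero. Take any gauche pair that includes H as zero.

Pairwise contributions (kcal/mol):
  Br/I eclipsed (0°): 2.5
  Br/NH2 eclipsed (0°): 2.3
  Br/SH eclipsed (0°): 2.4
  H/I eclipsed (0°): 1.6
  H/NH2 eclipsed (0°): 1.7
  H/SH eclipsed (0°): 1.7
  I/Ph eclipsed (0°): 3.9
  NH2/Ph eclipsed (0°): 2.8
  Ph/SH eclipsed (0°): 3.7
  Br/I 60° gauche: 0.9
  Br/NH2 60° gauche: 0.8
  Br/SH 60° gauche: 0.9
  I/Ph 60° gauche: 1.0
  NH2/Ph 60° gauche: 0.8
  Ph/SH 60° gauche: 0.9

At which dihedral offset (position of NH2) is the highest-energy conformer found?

120°

NH2 at 0° (eclipsed): Ph–NH2 eclipsed, H–SH eclipsed, Br–I eclipsed; 2.8 + 1.7 + 2.5 = 7.0 kcal/mol.
NH2 at 60° (staggered): Ph–NH2 gauche, Ph–I gauche, Br–SH gauche, Br–I gauche; 0.8 + 1.0 + 0.9 + 0.9 = 3.6 kcal/mol.
NH2 at 120° (eclipsed): Ph–I eclipsed, H–NH2 eclipsed, Br–SH eclipsed; 3.9 + 1.7 + 2.4 = 8.0 kcal/mol.
NH2 at 180° (staggered): Ph–SH gauche, Ph–I gauche, Br–NH2 gauche, Br–SH gauche; 0.9 + 1.0 + 0.8 + 0.9 = 3.6 kcal/mol.
NH2 at 240° (eclipsed): Ph–SH eclipsed, H–I eclipsed, Br–NH2 eclipsed; 3.7 + 1.6 + 2.3 = 7.6 kcal/mol.
NH2 at 300° (staggered): Ph–NH2 gauche, Ph–SH gauche, Br–NH2 gauche, Br–I gauche; 0.8 + 0.9 + 0.8 + 0.9 = 3.4 kcal/mol.
The maximum (8.0 kcal/mol) occurs with NH2 at 120°.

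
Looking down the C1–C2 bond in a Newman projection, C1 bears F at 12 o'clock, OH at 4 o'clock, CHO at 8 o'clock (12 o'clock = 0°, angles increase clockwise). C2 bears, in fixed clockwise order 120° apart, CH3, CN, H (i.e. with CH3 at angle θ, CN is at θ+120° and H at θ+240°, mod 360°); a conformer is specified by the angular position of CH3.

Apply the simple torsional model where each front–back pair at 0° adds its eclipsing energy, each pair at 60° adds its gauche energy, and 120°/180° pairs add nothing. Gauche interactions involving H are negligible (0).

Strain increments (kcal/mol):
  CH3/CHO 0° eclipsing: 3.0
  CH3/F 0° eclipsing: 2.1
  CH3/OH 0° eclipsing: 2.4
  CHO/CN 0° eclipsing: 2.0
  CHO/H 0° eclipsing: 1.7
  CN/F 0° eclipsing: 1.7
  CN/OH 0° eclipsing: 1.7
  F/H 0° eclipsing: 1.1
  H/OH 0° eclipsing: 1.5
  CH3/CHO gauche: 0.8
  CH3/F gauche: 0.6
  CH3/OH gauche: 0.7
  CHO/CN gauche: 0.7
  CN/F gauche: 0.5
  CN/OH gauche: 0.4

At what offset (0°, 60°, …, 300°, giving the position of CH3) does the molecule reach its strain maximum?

CH3 at 0° (eclipsed): F(0°)/CH3(0°) eclipsed 2.1; OH(120°)/CN(120°) eclipsed 1.7; CHO(240°)/H(240°) eclipsed 1.7 → 5.5 kcal/mol.
CH3 at 60° (staggered): F(0°)/CH3(60°) gauche 0.6; OH(120°)/CH3(60°) gauche 0.7; OH(120°)/CN(180°) gauche 0.4; CHO(240°)/CN(180°) gauche 0.7 → 2.4 kcal/mol.
CH3 at 120° (eclipsed): F(0°)/H(0°) eclipsed 1.1; OH(120°)/CH3(120°) eclipsed 2.4; CHO(240°)/CN(240°) eclipsed 2.0 → 5.5 kcal/mol.
CH3 at 180° (staggered): F(0°)/CN(300°) gauche 0.5; OH(120°)/CH3(180°) gauche 0.7; CHO(240°)/CH3(180°) gauche 0.8; CHO(240°)/CN(300°) gauche 0.7 → 2.7 kcal/mol.
CH3 at 240° (eclipsed): F(0°)/CN(0°) eclipsed 1.7; OH(120°)/H(120°) eclipsed 1.5; CHO(240°)/CH3(240°) eclipsed 3.0 → 6.2 kcal/mol.
CH3 at 300° (staggered): F(0°)/CH3(300°) gauche 0.6; F(0°)/CN(60°) gauche 0.5; OH(120°)/CN(60°) gauche 0.4; CHO(240°)/CH3(300°) gauche 0.8 → 2.3 kcal/mol.
The maximum (6.2 kcal/mol) occurs with CH3 at 240°.

240°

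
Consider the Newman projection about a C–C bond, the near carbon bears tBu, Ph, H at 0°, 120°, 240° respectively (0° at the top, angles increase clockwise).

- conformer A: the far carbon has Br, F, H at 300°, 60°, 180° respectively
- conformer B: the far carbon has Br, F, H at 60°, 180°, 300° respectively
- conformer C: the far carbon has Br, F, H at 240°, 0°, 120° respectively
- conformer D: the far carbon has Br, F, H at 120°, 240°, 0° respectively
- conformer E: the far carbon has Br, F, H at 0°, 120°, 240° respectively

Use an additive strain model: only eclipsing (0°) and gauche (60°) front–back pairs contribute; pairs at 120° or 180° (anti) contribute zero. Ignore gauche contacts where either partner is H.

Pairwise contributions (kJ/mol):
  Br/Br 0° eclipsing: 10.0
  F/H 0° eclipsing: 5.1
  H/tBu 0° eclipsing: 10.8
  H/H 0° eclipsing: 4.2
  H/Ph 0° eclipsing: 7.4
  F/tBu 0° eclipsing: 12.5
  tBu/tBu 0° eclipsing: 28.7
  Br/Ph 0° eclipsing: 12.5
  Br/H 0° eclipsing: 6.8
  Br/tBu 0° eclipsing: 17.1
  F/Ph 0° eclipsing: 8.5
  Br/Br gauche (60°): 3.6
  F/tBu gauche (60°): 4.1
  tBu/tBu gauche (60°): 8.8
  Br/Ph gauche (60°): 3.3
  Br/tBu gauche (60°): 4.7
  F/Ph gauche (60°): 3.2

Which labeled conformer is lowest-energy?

A (staggered): tBu(0°)/Br(300°) gauche 4.7; tBu(0°)/F(60°) gauche 4.1; Ph(120°)/F(60°) gauche 3.2 → 12.0 kJ/mol.
B (staggered): tBu(0°)/Br(60°) gauche 4.7; Ph(120°)/Br(60°) gauche 3.3; Ph(120°)/F(180°) gauche 3.2 → 11.2 kJ/mol.
C (eclipsed): tBu(0°)/F(0°) eclipsed 12.5; Ph(120°)/H(120°) eclipsed 7.4; H(240°)/Br(240°) eclipsed 6.8 → 26.7 kJ/mol.
D (eclipsed): tBu(0°)/H(0°) eclipsed 10.8; Ph(120°)/Br(120°) eclipsed 12.5; H(240°)/F(240°) eclipsed 5.1 → 28.4 kJ/mol.
E (eclipsed): tBu(0°)/Br(0°) eclipsed 17.1; Ph(120°)/F(120°) eclipsed 8.5; H(240°)/H(240°) eclipsed 4.2 → 29.8 kJ/mol.
B has the lowest total (11.2 kJ/mol).

B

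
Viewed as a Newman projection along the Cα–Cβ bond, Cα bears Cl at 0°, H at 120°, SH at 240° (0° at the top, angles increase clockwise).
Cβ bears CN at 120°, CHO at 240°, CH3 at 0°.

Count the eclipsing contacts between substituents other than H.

2

Non-H eclipsing pairs: Cl(0°)/CH3(0°); SH(240°)/CHO(240°) — 2 interactions.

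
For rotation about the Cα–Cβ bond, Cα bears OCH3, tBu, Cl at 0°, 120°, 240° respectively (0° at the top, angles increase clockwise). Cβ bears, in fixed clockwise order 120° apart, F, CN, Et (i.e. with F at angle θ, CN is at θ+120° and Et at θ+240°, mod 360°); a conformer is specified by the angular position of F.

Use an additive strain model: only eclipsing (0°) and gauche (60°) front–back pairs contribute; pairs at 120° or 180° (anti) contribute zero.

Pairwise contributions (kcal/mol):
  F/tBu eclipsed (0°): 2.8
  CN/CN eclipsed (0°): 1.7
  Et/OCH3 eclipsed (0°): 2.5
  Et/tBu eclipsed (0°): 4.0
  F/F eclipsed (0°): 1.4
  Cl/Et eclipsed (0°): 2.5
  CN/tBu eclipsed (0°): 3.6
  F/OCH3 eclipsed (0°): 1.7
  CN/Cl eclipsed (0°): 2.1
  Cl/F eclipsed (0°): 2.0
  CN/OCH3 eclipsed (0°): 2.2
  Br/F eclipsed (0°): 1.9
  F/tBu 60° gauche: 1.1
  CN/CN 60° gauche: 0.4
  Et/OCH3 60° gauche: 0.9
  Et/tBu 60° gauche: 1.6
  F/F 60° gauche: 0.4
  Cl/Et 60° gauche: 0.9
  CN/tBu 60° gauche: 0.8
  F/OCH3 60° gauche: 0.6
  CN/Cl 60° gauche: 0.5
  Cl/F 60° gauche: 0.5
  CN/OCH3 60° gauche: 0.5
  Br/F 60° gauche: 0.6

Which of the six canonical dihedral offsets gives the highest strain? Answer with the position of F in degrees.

240°

F at 0° (eclipsed): OCH3–F eclipsed, tBu–CN eclipsed, Cl–Et eclipsed; 1.7 + 3.6 + 2.5 = 7.8 kcal/mol.
F at 60° (staggered): OCH3–F gauche, OCH3–Et gauche, tBu–F gauche, tBu–CN gauche, Cl–CN gauche, Cl–Et gauche; 0.6 + 0.9 + 1.1 + 0.8 + 0.5 + 0.9 = 4.8 kcal/mol.
F at 120° (eclipsed): OCH3–Et eclipsed, tBu–F eclipsed, Cl–CN eclipsed; 2.5 + 2.8 + 2.1 = 7.4 kcal/mol.
F at 180° (staggered): OCH3–CN gauche, OCH3–Et gauche, tBu–F gauche, tBu–Et gauche, Cl–F gauche, Cl–CN gauche; 0.5 + 0.9 + 1.1 + 1.6 + 0.5 + 0.5 = 5.1 kcal/mol.
F at 240° (eclipsed): OCH3–CN eclipsed, tBu–Et eclipsed, Cl–F eclipsed; 2.2 + 4.0 + 2.0 = 8.2 kcal/mol.
F at 300° (staggered): OCH3–F gauche, OCH3–CN gauche, tBu–CN gauche, tBu–Et gauche, Cl–F gauche, Cl–Et gauche; 0.6 + 0.5 + 0.8 + 1.6 + 0.5 + 0.9 = 4.9 kcal/mol.
The maximum (8.2 kcal/mol) occurs with F at 240°.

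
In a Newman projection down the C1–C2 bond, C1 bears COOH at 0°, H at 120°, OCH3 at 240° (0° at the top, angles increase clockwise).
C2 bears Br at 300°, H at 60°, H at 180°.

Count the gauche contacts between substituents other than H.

2

Non-H gauche pairs: COOH(0°)/Br(300°); OCH3(240°)/Br(300°) — 2 interactions.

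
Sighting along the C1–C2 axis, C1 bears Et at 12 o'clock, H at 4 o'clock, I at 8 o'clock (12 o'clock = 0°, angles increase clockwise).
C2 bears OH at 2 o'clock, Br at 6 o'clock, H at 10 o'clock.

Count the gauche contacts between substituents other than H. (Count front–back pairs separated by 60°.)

2

Non-H gauche pairs: Et(0°)/OH(60°); I(240°)/Br(180°) — 2 interactions.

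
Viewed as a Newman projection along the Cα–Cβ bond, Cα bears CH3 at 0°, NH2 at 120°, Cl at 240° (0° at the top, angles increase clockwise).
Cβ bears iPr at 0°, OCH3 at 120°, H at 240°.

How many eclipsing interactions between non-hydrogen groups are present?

Non-H eclipsing pairs: CH3(0°)/iPr(0°); NH2(120°)/OCH3(120°) — 2 interactions.

2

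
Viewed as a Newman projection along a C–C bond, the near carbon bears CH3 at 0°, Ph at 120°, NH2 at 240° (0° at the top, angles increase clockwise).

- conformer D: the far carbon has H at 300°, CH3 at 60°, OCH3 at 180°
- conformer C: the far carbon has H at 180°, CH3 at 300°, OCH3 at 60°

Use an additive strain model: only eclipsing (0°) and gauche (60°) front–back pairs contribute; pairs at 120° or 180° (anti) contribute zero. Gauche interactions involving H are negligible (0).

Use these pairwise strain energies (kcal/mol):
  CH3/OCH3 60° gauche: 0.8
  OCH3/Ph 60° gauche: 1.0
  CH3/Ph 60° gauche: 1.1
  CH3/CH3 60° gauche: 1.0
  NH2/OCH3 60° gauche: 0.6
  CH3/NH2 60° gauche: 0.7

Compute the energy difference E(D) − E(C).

D (staggered): CH3–CH3 gauche, Ph–CH3 gauche, Ph–OCH3 gauche, NH2–OCH3 gauche; 1.0 + 1.1 + 1.0 + 0.6 = 3.7 kcal/mol.
C (staggered): CH3–CH3 gauche, CH3–OCH3 gauche, Ph–OCH3 gauche, NH2–CH3 gauche; 1.0 + 0.8 + 1.0 + 0.7 = 3.5 kcal/mol.
E(D) − E(C) = 3.7 − 3.5 = +0.2 kcal/mol.

+0.2 kcal/mol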